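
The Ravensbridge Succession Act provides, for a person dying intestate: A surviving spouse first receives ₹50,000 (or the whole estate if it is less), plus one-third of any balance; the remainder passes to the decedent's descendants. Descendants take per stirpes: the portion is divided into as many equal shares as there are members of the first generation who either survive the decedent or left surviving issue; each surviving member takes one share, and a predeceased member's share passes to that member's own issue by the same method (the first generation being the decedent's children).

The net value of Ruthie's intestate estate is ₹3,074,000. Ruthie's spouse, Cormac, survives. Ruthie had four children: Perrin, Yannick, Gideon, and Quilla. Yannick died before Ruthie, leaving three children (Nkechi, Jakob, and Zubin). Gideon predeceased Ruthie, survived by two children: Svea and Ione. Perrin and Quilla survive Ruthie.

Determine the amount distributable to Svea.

Cormac first takes ₹50,000, leaving a balance of ₹3,024,000. Cormac then takes one-third of the balance (₹1,008,000), for a total of ₹1,058,000. The remaining ₹2,016,000 passes to the descendants.
The descendants' portion (₹2,016,000) is divided into 4 shares of ₹504,000: Perrin and Quilla each take ₹504,000; Yannick's ₹504,000 share passes to Yannick's issue; Gideon's ₹504,000 share passes to Gideon's issue.
Yannick's share (₹504,000) is divided into 3 shares of ₹168,000: Nkechi, Jakob, and Zubin each take ₹168,000.
Gideon's share (₹504,000) is divided into 2 shares of ₹252,000: Svea and Ione each take ₹252,000.

Svea receives ₹252,000.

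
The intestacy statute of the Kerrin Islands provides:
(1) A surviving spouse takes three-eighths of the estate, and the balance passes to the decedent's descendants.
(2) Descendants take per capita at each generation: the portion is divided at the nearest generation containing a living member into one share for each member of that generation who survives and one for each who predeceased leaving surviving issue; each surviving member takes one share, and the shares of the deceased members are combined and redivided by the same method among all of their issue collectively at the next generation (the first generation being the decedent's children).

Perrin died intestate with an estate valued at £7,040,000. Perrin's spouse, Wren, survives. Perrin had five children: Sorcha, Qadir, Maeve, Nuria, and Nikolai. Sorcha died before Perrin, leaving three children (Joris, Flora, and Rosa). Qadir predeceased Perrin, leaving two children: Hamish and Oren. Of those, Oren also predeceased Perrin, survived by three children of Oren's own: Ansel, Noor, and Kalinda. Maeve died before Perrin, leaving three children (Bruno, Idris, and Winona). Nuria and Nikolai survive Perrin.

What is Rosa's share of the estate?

Rosa receives £330,000.

Wren takes three-eighths of £7,040,000 = £2,640,000. The remaining £4,400,000 passes to the descendants.
The descendants' portion (£4,400,000) is divided at the children's generation into 5 shares of £880,000. Nuria and Nikolai each take £880,000. The 3 shares of the deceased (Sorcha, Qadir, and Maeve) are combined into a pool of £2,640,000.
That pool (£2,640,000) is divided at the grandchildren's generation into 8 shares of £330,000. Joris, Flora, Rosa, Hamish, Bruno, Idris, and Winona each take £330,000. The remaining share for the deceased Oren (£330,000) is carried to the next generation.
That pool (£330,000) is divided at the great-grandchildren's generation equally among Ansel, Noor, and Kalinda: £110,000 each.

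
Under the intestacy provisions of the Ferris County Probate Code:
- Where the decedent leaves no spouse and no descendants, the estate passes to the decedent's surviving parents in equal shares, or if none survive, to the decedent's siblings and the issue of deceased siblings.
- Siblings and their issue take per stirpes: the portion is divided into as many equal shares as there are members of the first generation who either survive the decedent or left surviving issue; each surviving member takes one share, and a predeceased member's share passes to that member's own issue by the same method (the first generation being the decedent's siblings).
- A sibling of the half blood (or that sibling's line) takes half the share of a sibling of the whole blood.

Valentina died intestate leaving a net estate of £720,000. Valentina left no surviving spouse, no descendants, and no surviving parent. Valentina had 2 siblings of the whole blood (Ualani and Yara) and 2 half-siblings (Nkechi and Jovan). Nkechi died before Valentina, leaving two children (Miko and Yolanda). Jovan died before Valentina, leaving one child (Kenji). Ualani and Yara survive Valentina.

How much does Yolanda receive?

Yolanda receives £60,000.

The entire £720,000 passes to the siblings and their issue.
Counting each half-blood sibling's line as half a unit, there are 3 units in £720,000, so one unit is £240,000. Whole-blood lines (Ualani and Yara) take £240,000 each; half-blood lines (Nkechi and Jovan) take £120,000 each.
Nkechi's share (£120,000) is divided into 2 shares of £60,000: Miko and Yolanda each take £60,000.
Jovan's share (£120,000) passes entirely to Kenji.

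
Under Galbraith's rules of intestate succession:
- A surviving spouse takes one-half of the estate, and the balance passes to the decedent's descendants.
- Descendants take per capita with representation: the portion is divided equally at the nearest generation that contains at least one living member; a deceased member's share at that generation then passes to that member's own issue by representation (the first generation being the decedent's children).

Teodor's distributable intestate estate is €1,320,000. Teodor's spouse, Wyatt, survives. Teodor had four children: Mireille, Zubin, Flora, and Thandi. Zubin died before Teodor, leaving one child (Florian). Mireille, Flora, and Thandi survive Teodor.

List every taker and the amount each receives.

Wyatt: €660,000; Mireille: €165,000; Florian: €165,000; Flora: €165,000; Thandi: €165,000

Wyatt takes one-half of €1,320,000 = €660,000. The remaining €660,000 passes to the descendants.
The descendants' portion (€660,000) is divided into 4 shares of €165,000: Mireille, Flora, and Thandi each take €165,000; Zubin's €165,000 share passes to Zubin's issue.
Zubin's share (€165,000) passes entirely to Florian.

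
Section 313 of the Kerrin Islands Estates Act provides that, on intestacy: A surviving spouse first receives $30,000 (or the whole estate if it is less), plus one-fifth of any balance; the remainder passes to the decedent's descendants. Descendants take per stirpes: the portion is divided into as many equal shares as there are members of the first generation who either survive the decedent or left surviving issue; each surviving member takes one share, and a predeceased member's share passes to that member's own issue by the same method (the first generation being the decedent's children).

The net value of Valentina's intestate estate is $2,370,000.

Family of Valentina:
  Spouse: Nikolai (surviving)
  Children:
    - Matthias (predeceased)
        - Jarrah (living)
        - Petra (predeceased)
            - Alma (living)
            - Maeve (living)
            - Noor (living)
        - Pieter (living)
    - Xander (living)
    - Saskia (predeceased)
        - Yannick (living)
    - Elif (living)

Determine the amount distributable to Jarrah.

Nikolai first takes $30,000, leaving a balance of $2,340,000. Nikolai then takes one-fifth of the balance ($468,000), for a total of $498,000. The remaining $1,872,000 passes to the descendants.
The descendants' portion ($1,872,000) is divided into 4 shares of $468,000: Xander and Elif each take $468,000; Matthias's $468,000 share passes to Matthias's issue; Saskia's $468,000 share passes to Saskia's issue.
Matthias's share ($468,000) is divided into 3 shares of $156,000: Jarrah and Pieter each take $156,000; Petra's $156,000 share passes to Petra's issue.
Petra's share ($156,000) is divided into 3 shares of $52,000: Alma, Maeve, and Noor each take $52,000.
Saskia's share ($468,000) passes entirely to Yannick.

Jarrah receives $156,000.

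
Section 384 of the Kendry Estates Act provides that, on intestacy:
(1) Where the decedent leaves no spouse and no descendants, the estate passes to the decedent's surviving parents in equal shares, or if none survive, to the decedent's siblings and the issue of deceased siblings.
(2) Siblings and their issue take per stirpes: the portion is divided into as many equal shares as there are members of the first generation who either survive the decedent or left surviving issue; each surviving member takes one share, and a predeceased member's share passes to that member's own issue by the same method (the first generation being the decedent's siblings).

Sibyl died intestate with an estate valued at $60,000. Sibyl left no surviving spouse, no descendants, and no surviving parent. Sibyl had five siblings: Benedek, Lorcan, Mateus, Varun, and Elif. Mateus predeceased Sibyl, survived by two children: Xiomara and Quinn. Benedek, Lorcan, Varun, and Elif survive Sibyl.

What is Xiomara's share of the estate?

Xiomara receives $6,000.

The entire $60,000 passes to the siblings and their issue.
That amount ($60,000) is divided into 5 shares of $12,000: Benedek, Lorcan, Varun, and Elif each take $12,000; Mateus's $12,000 share passes to Mateus's issue.
Mateus's share ($12,000) is divided into 2 shares of $6,000: Xiomara and Quinn each take $6,000.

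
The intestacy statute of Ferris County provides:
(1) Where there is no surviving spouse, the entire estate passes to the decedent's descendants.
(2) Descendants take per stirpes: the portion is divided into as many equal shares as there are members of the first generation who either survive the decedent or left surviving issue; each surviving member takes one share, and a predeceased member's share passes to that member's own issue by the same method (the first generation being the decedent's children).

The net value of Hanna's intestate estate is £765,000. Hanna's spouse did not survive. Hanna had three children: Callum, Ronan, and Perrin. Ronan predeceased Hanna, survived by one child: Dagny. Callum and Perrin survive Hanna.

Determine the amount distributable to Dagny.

Dagny receives £255,000.

The entire £765,000 passes to the descendants.
That amount (£765,000) is divided into 3 shares of £255,000: Callum and Perrin each take £255,000; Ronan's £255,000 share passes to Ronan's issue.
Ronan's share (£255,000) passes entirely to Dagny.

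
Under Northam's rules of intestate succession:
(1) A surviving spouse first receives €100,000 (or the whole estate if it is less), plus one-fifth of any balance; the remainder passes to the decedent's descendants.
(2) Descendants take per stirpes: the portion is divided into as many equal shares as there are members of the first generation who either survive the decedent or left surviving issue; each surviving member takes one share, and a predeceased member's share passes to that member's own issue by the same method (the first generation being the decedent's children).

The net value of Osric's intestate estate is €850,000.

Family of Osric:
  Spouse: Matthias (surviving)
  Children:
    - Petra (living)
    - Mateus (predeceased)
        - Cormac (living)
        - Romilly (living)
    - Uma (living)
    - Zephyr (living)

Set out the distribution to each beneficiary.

Matthias first takes €100,000, leaving a balance of €750,000. Matthias then takes one-fifth of the balance (€150,000), for a total of €250,000. The remaining €600,000 passes to the descendants.
The descendants' portion (€600,000) is divided into 4 shares of €150,000: Petra, Uma, and Zephyr each take €150,000; Mateus's €150,000 share passes to Mateus's issue.
Mateus's share (€150,000) is divided into 2 shares of €75,000: Cormac and Romilly each take €75,000.

Matthias: €250,000; Petra: €150,000; Cormac: €75,000; Romilly: €75,000; Uma: €150,000; Zephyr: €150,000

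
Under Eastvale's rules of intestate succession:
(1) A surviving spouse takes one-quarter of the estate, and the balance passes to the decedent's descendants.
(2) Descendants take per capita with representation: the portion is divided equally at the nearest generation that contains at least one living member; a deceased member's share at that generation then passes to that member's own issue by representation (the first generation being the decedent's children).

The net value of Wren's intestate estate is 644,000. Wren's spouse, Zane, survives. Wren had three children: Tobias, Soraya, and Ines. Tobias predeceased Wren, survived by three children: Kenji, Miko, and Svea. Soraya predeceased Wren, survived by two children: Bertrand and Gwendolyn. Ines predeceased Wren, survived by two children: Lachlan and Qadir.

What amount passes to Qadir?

Zane takes one-quarter of 644,000 = 161,000. The remaining 483,000 passes to the descendants.
No child survives, so the initial division is made at the grandchildren's generation.
The descendants' portion (483,000) is divided into 7 shares of 69,000: Kenji, Miko, Svea, Bertrand, Gwendolyn, Lachlan, and Qadir each take 69,000.

Qadir receives 69,000.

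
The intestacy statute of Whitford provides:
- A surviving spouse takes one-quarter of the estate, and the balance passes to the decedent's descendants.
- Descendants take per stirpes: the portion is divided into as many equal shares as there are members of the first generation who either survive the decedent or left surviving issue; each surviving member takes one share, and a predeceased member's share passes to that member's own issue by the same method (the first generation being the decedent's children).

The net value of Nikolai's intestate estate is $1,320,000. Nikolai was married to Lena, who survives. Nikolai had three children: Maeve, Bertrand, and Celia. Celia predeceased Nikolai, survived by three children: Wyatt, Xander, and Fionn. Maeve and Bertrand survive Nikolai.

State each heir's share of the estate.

Lena: $330,000; Maeve: $330,000; Bertrand: $330,000; Wyatt: $110,000; Xander: $110,000; Fionn: $110,000

Lena takes one-quarter of $1,320,000 = $330,000. The remaining $990,000 passes to the descendants.
The descendants' portion ($990,000) is divided into 3 shares of $330,000: Maeve and Bertrand each take $330,000; Celia's $330,000 share passes to Celia's issue.
Celia's share ($330,000) is divided into 3 shares of $110,000: Wyatt, Xander, and Fionn each take $110,000.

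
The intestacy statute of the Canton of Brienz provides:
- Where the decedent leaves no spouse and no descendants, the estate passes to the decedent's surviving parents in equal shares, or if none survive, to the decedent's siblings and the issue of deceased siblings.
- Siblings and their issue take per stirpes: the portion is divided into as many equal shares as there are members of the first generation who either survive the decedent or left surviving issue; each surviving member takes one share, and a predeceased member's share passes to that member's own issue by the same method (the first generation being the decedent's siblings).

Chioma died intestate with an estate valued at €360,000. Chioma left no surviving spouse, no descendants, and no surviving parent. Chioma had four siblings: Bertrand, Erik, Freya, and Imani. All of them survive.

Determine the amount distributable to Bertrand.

The entire €360,000 passes to the siblings and their issue.
That amount (€360,000) is divided into 4 shares of €90,000: Bertrand, Erik, Freya, and Imani each take €90,000.

Bertrand receives €90,000.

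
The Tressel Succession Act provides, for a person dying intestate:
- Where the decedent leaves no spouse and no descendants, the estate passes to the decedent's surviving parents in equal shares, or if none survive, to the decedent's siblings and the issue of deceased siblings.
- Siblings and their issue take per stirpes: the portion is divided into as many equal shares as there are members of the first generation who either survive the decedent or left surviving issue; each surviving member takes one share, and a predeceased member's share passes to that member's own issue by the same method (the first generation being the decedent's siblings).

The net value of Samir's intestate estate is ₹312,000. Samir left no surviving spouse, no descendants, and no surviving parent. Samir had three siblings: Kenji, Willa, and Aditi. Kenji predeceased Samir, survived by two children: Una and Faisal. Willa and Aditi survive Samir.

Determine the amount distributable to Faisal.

The entire ₹312,000 passes to the siblings and their issue.
That amount (₹312,000) is divided into 3 shares of ₹104,000: Willa and Aditi each take ₹104,000; Kenji's ₹104,000 share passes to Kenji's issue.
Kenji's share (₹104,000) is divided into 2 shares of ₹52,000: Una and Faisal each take ₹52,000.

Faisal receives ₹52,000.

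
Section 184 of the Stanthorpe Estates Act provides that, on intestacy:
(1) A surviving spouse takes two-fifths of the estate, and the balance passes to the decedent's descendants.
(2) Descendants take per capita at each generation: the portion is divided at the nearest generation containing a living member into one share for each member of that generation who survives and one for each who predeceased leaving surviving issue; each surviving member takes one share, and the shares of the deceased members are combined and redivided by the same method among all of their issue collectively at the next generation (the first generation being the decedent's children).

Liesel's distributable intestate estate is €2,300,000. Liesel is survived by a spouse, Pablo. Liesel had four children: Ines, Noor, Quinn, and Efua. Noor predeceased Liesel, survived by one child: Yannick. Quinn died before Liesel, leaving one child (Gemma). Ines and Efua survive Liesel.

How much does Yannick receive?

Pablo takes two-fifths of €2,300,000 = €920,000. The remaining €1,380,000 passes to the descendants.
The descendants' portion (€1,380,000) is divided at the children's generation into 4 shares of €345,000. Ines and Efua each take €345,000. The 2 shares of the deceased (Noor and Quinn) are combined into a pool of €690,000.
That pool (€690,000) is divided at the grandchildren's generation equally among Yannick and Gemma: €345,000 each.

Yannick receives €345,000.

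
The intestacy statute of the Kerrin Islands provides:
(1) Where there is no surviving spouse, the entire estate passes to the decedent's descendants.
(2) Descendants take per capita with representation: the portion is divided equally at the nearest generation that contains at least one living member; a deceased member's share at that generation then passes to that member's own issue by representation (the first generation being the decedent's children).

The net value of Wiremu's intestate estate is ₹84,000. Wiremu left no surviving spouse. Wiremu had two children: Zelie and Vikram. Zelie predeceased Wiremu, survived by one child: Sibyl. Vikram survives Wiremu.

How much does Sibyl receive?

The entire ₹84,000 passes to the descendants.
That amount (₹84,000) is divided into 2 shares of ₹42,000: Vikram takes ₹42,000; Zelie's ₹42,000 share passes to Zelie's issue.
Zelie's share (₹42,000) passes entirely to Sibyl.

Sibyl receives ₹42,000.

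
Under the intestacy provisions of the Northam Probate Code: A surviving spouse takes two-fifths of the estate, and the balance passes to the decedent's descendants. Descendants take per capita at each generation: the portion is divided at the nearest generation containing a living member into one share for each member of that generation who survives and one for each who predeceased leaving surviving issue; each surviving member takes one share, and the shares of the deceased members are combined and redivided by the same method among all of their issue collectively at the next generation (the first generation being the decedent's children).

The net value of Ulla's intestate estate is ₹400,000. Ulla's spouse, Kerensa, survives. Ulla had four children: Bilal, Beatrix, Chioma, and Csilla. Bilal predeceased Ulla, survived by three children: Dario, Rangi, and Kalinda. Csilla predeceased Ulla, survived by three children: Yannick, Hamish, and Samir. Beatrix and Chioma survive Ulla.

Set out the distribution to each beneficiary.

Kerensa takes two-fifths of ₹400,000 = ₹160,000. The remaining ₹240,000 passes to the descendants.
The descendants' portion (₹240,000) is divided at the children's generation into 4 shares of ₹60,000. Beatrix and Chioma each take ₹60,000. The 2 shares of the deceased (Bilal and Csilla) are combined into a pool of ₹120,000.
That pool (₹120,000) is divided at the grandchildren's generation equally among Dario, Rangi, Kalinda, Yannick, Hamish, and Samir: ₹20,000 each.

Kerensa: ₹160,000; Dario: ₹20,000; Rangi: ₹20,000; Kalinda: ₹20,000; Beatrix: ₹60,000; Chioma: ₹60,000; Yannick: ₹20,000; Hamish: ₹20,000; Samir: ₹20,000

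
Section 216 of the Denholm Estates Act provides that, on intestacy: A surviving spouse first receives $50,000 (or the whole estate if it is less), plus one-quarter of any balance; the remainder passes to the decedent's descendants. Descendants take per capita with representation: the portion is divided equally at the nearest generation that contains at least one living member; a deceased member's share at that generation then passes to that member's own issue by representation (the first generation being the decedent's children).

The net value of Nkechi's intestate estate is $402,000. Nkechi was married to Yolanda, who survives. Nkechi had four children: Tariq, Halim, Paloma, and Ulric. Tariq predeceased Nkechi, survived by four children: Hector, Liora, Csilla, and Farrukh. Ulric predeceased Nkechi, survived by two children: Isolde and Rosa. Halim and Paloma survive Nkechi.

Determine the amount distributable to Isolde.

Yolanda first takes $50,000, leaving a balance of $352,000. Yolanda then takes one-quarter of the balance ($88,000), for a total of $138,000. The remaining $264,000 passes to the descendants.
The descendants' portion ($264,000) is divided into 4 shares of $66,000: Halim and Paloma each take $66,000; Tariq's $66,000 share passes to Tariq's issue; Ulric's $66,000 share passes to Ulric's issue.
Tariq's share ($66,000) is divided into 4 shares of $16,500: Hector, Liora, Csilla, and Farrukh each take $16,500.
Ulric's share ($66,000) is divided into 2 shares of $33,000: Isolde and Rosa each take $33,000.

Isolde receives $33,000.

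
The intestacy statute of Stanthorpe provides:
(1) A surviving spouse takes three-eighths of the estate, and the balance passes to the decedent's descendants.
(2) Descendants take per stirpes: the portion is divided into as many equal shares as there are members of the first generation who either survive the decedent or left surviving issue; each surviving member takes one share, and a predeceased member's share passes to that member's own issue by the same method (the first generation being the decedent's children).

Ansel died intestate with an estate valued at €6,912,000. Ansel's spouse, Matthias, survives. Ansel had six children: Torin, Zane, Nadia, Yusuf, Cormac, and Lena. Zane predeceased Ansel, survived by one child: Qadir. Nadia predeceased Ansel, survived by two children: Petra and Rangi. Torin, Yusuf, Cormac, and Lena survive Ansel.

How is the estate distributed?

Matthias takes three-eighths of €6,912,000 = €2,592,000. The remaining €4,320,000 passes to the descendants.
The descendants' portion (€4,320,000) is divided into 6 shares of €720,000: Torin, Yusuf, Cormac, and Lena each take €720,000; Zane's €720,000 share passes to Zane's issue; Nadia's €720,000 share passes to Nadia's issue.
Zane's share (€720,000) passes entirely to Qadir.
Nadia's share (€720,000) is divided into 2 shares of €360,000: Petra and Rangi each take €360,000.

Matthias: €2,592,000; Torin: €720,000; Qadir: €720,000; Petra: €360,000; Rangi: €360,000; Yusuf: €720,000; Cormac: €720,000; Lena: €720,000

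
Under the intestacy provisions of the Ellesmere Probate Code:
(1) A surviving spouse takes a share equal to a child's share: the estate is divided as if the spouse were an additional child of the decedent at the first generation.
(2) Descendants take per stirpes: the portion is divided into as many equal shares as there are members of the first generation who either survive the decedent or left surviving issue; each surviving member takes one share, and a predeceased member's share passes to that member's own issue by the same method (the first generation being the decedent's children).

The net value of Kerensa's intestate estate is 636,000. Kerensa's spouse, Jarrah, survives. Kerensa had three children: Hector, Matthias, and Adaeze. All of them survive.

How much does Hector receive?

The spouse counts as an additional share at the children's level, so there are 4 primary shares of 159,000. Jarrah takes one such share (159,000).
The children's combined portion (477,000) is divided into 3 shares of 159,000: Hector, Matthias, and Adaeze each take 159,000.

Hector receives 159,000.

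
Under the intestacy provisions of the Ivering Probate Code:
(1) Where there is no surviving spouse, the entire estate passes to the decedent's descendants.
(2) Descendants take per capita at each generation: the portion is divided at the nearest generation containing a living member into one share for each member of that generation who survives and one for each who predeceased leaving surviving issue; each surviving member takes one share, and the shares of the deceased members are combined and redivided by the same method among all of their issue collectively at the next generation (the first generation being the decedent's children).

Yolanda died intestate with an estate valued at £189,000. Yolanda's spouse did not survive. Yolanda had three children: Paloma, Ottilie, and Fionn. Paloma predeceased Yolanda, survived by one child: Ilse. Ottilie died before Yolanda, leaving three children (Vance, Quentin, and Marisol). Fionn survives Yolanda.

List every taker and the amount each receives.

The entire £189,000 passes to the descendants.
That amount (£189,000) is divided at the children's generation into 3 shares of £63,000. Fionn takes £63,000. The 2 shares of the deceased (Paloma and Ottilie) are combined into a pool of £126,000.
That pool (£126,000) is divided at the grandchildren's generation equally among Ilse, Vance, Quentin, and Marisol: £31,500 each.

Ilse: £31,500; Vance: £31,500; Quentin: £31,500; Marisol: £31,500; Fionn: £63,000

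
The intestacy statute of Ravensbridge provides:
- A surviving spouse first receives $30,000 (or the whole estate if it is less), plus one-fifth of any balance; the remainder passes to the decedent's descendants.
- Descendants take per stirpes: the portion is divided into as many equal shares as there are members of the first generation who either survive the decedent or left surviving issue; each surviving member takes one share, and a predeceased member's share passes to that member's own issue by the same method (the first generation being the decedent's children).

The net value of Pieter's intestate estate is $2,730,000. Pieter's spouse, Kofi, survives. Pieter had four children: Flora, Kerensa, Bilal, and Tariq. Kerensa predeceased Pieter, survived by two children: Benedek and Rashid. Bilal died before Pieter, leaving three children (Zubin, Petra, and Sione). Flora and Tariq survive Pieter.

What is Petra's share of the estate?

Kofi first takes $30,000, leaving a balance of $2,700,000. Kofi then takes one-fifth of the balance ($540,000), for a total of $570,000. The remaining $2,160,000 passes to the descendants.
The descendants' portion ($2,160,000) is divided into 4 shares of $540,000: Flora and Tariq each take $540,000; Kerensa's $540,000 share passes to Kerensa's issue; Bilal's $540,000 share passes to Bilal's issue.
Kerensa's share ($540,000) is divided into 2 shares of $270,000: Benedek and Rashid each take $270,000.
Bilal's share ($540,000) is divided into 3 shares of $180,000: Zubin, Petra, and Sione each take $180,000.

Petra receives $180,000.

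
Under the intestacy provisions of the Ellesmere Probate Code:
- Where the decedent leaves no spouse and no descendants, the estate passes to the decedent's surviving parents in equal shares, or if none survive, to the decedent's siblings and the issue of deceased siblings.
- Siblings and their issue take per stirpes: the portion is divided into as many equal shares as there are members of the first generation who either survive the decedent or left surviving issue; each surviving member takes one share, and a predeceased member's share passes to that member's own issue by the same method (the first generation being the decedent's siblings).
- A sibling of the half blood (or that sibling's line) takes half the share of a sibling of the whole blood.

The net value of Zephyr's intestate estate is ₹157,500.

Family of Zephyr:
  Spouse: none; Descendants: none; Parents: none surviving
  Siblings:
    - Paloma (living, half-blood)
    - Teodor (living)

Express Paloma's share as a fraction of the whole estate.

Paloma receives 1/3 of the estate.

The entire ₹157,500 passes to the siblings and their issue.
Counting each half-blood sibling's line as half a unit, there are 3/2 units in ₹157,500, so one unit is ₹105,000. Whole-blood lines (Teodor) take ₹105,000 each; half-blood lines (Paloma) take ₹52,500 each.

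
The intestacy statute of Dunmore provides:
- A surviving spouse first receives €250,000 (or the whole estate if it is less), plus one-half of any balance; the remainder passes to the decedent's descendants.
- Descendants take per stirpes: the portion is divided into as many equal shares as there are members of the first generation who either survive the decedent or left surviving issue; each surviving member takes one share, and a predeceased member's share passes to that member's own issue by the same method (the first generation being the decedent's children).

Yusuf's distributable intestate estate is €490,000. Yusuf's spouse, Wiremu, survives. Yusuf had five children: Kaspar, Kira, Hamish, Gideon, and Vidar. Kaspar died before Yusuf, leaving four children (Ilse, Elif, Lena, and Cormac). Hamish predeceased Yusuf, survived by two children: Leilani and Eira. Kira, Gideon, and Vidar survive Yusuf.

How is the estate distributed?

Wiremu first takes €250,000, leaving a balance of €240,000. Wiremu then takes one-half of the balance (€120,000), for a total of €370,000. The remaining €120,000 passes to the descendants.
The descendants' portion (€120,000) is divided into 5 shares of €24,000: Kira, Gideon, and Vidar each take €24,000; Kaspar's €24,000 share passes to Kaspar's issue; Hamish's €24,000 share passes to Hamish's issue.
Kaspar's share (€24,000) is divided into 4 shares of €6,000: Ilse, Elif, Lena, and Cormac each take €6,000.
Hamish's share (€24,000) is divided into 2 shares of €12,000: Leilani and Eira each take €12,000.

Wiremu: €370,000; Ilse: €6,000; Elif: €6,000; Lena: €6,000; Cormac: €6,000; Kira: €24,000; Leilani: €12,000; Eira: €12,000; Gideon: €24,000; Vidar: €24,000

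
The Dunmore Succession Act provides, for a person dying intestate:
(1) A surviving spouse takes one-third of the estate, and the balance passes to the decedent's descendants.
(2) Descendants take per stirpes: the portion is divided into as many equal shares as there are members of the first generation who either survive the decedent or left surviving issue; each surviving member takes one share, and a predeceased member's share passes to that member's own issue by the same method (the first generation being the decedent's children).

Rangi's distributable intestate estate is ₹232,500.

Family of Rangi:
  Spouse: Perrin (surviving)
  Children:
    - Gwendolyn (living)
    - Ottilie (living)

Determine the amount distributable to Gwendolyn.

Gwendolyn receives ₹77,500.

Perrin takes one-third of ₹232,500 = ₹77,500. The remaining ₹155,000 passes to the descendants.
The descendants' portion (₹155,000) is divided into 2 shares of ₹77,500: Gwendolyn and Ottilie each take ₹77,500.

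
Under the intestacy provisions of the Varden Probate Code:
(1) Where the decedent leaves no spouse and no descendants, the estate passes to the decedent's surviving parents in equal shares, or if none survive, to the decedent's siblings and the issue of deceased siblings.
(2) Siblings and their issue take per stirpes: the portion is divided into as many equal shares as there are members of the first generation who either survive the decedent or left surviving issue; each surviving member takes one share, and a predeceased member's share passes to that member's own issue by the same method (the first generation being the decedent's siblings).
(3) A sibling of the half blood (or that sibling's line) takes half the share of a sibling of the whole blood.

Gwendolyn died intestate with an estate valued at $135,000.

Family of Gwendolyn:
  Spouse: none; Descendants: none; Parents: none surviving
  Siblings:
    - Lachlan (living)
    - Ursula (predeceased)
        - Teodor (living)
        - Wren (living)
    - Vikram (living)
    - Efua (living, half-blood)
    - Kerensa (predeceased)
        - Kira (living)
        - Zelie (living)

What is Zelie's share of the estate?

Zelie receives $15,000.

The entire $135,000 passes to the siblings and their issue.
Counting each half-blood sibling's line as half a unit, there are 9/2 units in $135,000, so one unit is $30,000. Whole-blood lines (Lachlan, Ursula, Vikram, and Kerensa) take $30,000 each; half-blood lines (Efua) take $15,000 each.
Ursula's share ($30,000) is divided into 2 shares of $15,000: Teodor and Wren each take $15,000.
Kerensa's share ($30,000) is divided into 2 shares of $15,000: Kira and Zelie each take $15,000.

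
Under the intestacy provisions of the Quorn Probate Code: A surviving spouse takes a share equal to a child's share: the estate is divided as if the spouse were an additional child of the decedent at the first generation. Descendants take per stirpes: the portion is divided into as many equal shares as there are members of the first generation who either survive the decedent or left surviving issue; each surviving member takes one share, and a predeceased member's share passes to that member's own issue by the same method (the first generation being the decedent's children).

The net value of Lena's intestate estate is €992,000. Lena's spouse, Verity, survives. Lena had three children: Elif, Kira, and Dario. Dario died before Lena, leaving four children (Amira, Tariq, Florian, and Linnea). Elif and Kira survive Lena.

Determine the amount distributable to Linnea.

The spouse counts as an additional share at the children's level, so there are 4 primary shares of €248,000. Verity takes one such share (€248,000).
The children's combined portion (€744,000) is divided into 3 shares of €248,000: Elif and Kira each take €248,000; Dario's €248,000 share passes to Dario's issue.
Dario's share (€248,000) is divided into 4 shares of €62,000: Amira, Tariq, Florian, and Linnea each take €62,000.

Linnea receives €62,000.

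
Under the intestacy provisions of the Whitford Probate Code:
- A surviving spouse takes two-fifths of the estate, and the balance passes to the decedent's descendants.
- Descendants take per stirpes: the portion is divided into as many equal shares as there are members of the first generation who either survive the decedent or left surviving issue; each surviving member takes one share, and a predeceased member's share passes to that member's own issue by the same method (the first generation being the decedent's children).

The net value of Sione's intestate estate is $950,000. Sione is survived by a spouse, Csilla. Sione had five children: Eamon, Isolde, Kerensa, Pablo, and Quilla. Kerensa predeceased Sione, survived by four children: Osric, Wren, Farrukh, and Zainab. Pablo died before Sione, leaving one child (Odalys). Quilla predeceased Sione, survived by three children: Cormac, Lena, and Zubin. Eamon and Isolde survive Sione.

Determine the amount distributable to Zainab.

Csilla takes two-fifths of $950,000 = $380,000. The remaining $570,000 passes to the descendants.
The descendants' portion ($570,000) is divided into 5 shares of $114,000: Eamon and Isolde each take $114,000; Kerensa's $114,000 share passes to Kerensa's issue; Pablo's $114,000 share passes to Pablo's issue; Quilla's $114,000 share passes to Quilla's issue.
Kerensa's share ($114,000) is divided into 4 shares of $28,500: Osric, Wren, Farrukh, and Zainab each take $28,500.
Pablo's share ($114,000) passes entirely to Odalys.
Quilla's share ($114,000) is divided into 3 shares of $38,000: Cormac, Lena, and Zubin each take $38,000.

Zainab receives $28,500.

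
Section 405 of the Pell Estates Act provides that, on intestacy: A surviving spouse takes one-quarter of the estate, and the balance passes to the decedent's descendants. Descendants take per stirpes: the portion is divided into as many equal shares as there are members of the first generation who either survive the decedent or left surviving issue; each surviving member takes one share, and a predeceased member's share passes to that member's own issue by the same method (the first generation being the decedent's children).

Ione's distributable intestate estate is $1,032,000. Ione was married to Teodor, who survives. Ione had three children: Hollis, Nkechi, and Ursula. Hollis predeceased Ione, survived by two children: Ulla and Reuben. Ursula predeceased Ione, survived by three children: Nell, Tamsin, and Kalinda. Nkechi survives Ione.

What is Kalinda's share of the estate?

Kalinda receives $86,000.

Teodor takes one-quarter of $1,032,000 = $258,000. The remaining $774,000 passes to the descendants.
The descendants' portion ($774,000) is divided into 3 shares of $258,000: Nkechi takes $258,000; Hollis's $258,000 share passes to Hollis's issue; Ursula's $258,000 share passes to Ursula's issue.
Hollis's share ($258,000) is divided into 2 shares of $129,000: Ulla and Reuben each take $129,000.
Ursula's share ($258,000) is divided into 3 shares of $86,000: Nell, Tamsin, and Kalinda each take $86,000.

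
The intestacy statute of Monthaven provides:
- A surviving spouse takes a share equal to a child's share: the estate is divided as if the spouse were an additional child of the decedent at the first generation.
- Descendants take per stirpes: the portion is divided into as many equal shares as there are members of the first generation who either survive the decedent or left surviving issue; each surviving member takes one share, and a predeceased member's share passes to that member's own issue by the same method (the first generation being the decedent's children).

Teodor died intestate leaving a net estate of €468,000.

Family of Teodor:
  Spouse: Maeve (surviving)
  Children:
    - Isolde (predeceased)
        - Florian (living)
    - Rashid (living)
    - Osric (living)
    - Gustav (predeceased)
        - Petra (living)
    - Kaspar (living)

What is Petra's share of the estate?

Petra receives €78,000.

The spouse counts as an additional share at the children's level, so there are 6 primary shares of €78,000. Maeve takes one such share (€78,000).
The children's combined portion (€390,000) is divided into 5 shares of €78,000: Rashid, Osric, and Kaspar each take €78,000; Isolde's €78,000 share passes to Isolde's issue; Gustav's €78,000 share passes to Gustav's issue.
Isolde's share (€78,000) passes entirely to Florian.
Gustav's share (€78,000) passes entirely to Petra.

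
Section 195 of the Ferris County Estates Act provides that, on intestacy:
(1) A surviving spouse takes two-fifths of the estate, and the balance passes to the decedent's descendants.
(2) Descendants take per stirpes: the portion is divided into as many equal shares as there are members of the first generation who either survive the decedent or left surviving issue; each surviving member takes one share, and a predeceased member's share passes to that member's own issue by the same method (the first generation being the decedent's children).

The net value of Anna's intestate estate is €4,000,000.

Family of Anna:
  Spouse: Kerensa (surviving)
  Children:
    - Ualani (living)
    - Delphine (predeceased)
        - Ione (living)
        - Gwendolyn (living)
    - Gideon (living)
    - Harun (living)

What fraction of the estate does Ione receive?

Ione receives 3/40 of the estate.

Kerensa takes two-fifths of €4,000,000 = €1,600,000. The remaining €2,400,000 passes to the descendants.
The descendants' portion (€2,400,000) is divided into 4 shares of €600,000: Ualani, Gideon, and Harun each take €600,000; Delphine's €600,000 share passes to Delphine's issue.
Delphine's share (€600,000) is divided into 2 shares of €300,000: Ione and Gwendolyn each take €300,000.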